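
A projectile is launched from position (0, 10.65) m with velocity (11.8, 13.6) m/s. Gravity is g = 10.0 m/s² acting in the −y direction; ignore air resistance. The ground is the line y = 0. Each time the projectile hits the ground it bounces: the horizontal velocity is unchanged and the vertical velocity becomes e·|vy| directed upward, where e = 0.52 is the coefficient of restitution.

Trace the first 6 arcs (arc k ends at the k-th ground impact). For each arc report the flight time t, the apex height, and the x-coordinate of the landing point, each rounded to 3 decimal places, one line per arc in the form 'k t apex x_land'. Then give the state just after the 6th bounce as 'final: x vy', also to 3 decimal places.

Arc 1: start y=10.650, vy=13.600 → t=3.355, apex=19.898, x_land=39.588, impact vy=-19.949
  bounce: vy ← 0.52·19.949 = 10.373
Arc 2: start y=0.000, vy=10.373 → t=2.075, apex=5.380, x_land=64.069, impact vy=-10.373
  bounce: vy ← 0.52·10.373 = 5.394
Arc 3: start y=0.000, vy=5.394 → t=1.079, apex=1.455, x_land=76.799, impact vy=-5.394
  bounce: vy ← 0.52·5.394 = 2.805
Arc 4: start y=0.000, vy=2.805 → t=0.561, apex=0.393, x_land=83.419, impact vy=-2.805
  bounce: vy ← 0.52·2.805 = 1.459
Arc 5: start y=0.000, vy=1.459 → t=0.292, apex=0.106, x_land=86.861, impact vy=-1.459
  bounce: vy ← 0.52·1.459 = 0.758
Arc 6: start y=0.000, vy=0.758 → t=0.152, apex=0.029, x_land=88.651, impact vy=-0.758
  bounce: vy ← 0.52·0.758 = 0.394

1 3.355 19.898 39.588
2 2.075 5.380 64.069
3 1.079 1.455 76.799
4 0.561 0.393 83.419
5 0.292 0.106 86.861
6 0.152 0.029 88.651
final: 88.651 0.394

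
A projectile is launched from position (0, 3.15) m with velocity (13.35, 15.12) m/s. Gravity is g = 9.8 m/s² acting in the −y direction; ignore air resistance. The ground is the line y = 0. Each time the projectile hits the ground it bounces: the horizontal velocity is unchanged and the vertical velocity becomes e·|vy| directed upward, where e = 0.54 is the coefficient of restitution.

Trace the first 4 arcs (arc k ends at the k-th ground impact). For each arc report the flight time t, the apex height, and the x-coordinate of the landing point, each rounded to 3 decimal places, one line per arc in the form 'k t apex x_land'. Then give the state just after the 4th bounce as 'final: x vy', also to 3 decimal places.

Arc 1: start y=3.150, vy=15.120 → t=3.282, apex=14.814, x_land=43.810, impact vy=-17.040
  bounce: vy ← 0.54·17.040 = 9.201
Arc 2: start y=0.000, vy=9.201 → t=1.878, apex=4.320, x_land=68.879, impact vy=-9.201
  bounce: vy ← 0.54·9.201 = 4.969
Arc 3: start y=0.000, vy=4.969 → t=1.014, apex=1.260, x_land=82.416, impact vy=-4.969
  bounce: vy ← 0.54·4.969 = 2.683
Arc 4: start y=0.000, vy=2.683 → t=0.548, apex=0.367, x_land=89.727, impact vy=-2.683
  bounce: vy ← 0.54·2.683 = 1.449

1 3.282 14.814 43.810
2 1.878 4.320 68.879
3 1.014 1.260 82.416
4 0.548 0.367 89.727
final: 89.727 1.449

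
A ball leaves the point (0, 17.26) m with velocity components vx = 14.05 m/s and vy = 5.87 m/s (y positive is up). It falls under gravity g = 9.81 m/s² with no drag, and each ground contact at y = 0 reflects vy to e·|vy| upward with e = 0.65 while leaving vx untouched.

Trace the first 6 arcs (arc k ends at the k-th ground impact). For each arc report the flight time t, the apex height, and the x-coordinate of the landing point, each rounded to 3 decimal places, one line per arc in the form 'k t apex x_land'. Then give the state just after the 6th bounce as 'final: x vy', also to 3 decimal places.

Arc 1: start y=17.260, vy=5.870 → t=2.567, apex=19.016, x_land=36.071, impact vy=-19.316
  bounce: vy ← 0.65·19.316 = 12.555
Arc 2: start y=0.000, vy=12.555 → t=2.560, apex=8.034, x_land=72.035, impact vy=-12.555
  bounce: vy ← 0.65·12.555 = 8.161
Arc 3: start y=0.000, vy=8.161 → t=1.664, apex=3.395, x_land=95.411, impact vy=-8.161
  bounce: vy ← 0.65·8.161 = 5.305
Arc 4: start y=0.000, vy=5.305 → t=1.081, apex=1.434, x_land=110.606, impact vy=-5.305
  bounce: vy ← 0.65·5.305 = 3.448
Arc 5: start y=0.000, vy=3.448 → t=0.703, apex=0.606, x_land=120.482, impact vy=-3.448
  bounce: vy ← 0.65·3.448 = 2.241
Arc 6: start y=0.000, vy=2.241 → t=0.457, apex=0.256, x_land=126.902, impact vy=-2.241
  bounce: vy ← 0.65·2.241 = 1.457

1 2.567 19.016 36.071
2 2.560 8.034 72.035
3 1.664 3.395 95.411
4 1.081 1.434 110.606
5 0.703 0.606 120.482
6 0.457 0.256 126.902
final: 126.902 1.457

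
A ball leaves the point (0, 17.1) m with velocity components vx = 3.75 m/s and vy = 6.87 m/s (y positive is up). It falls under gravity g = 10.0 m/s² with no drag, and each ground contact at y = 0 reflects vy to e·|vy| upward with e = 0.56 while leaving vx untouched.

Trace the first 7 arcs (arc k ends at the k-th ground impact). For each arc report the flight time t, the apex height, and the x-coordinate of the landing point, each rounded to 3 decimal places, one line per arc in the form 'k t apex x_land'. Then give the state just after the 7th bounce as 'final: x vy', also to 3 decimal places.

Arc 1: start y=17.100, vy=6.870 → t=2.660, apex=19.460, x_land=9.974, impact vy=-19.728
  bounce: vy ← 0.56·19.728 = 11.048
Arc 2: start y=0.000, vy=11.048 → t=2.210, apex=6.103, x_land=18.260, impact vy=-11.048
  bounce: vy ← 0.56·11.048 = 6.187
Arc 3: start y=0.000, vy=6.187 → t=1.237, apex=1.914, x_land=22.900, impact vy=-6.187
  bounce: vy ← 0.56·6.187 = 3.465
Arc 4: start y=0.000, vy=3.465 → t=0.693, apex=0.600, x_land=25.499, impact vy=-3.465
  bounce: vy ← 0.56·3.465 = 1.940
Arc 5: start y=0.000, vy=1.940 → t=0.388, apex=0.188, x_land=26.954, impact vy=-1.940
  bounce: vy ← 0.56·1.940 = 1.086
Arc 6: start y=0.000, vy=1.086 → t=0.217, apex=0.059, x_land=27.769, impact vy=-1.086
  bounce: vy ← 0.56·1.086 = 0.608
Arc 7: start y=0.000, vy=0.608 → t=0.122, apex=0.019, x_land=28.225, impact vy=-0.608
  bounce: vy ← 0.56·0.608 = 0.341

1 2.660 19.460 9.974
2 2.210 6.103 18.260
3 1.237 1.914 22.900
4 0.693 0.600 25.499
5 0.388 0.188 26.954
6 0.217 0.059 27.769
7 0.122 0.019 28.225
final: 28.225 0.341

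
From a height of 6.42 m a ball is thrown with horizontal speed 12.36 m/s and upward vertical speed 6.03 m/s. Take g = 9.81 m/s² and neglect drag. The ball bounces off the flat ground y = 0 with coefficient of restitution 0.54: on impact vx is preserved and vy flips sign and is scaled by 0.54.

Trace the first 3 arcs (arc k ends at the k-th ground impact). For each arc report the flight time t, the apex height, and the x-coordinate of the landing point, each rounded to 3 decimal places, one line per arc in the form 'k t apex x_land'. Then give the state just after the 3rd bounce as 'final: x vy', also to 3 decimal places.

Arc 1: start y=6.420, vy=6.030 → t=1.913, apex=8.273, x_land=23.650, impact vy=-12.741
  bounce: vy ← 0.54·12.741 = 6.880
Arc 2: start y=0.000, vy=6.880 → t=1.403, apex=2.412, x_land=40.986, impact vy=-6.880
  bounce: vy ← 0.54·6.880 = 3.715
Arc 3: start y=0.000, vy=3.715 → t=0.757, apex=0.703, x_land=50.348, impact vy=-3.715
  bounce: vy ← 0.54·3.715 = 2.006

1 1.913 8.273 23.650
2 1.403 2.412 40.986
3 0.757 0.703 50.348
final: 50.348 2.006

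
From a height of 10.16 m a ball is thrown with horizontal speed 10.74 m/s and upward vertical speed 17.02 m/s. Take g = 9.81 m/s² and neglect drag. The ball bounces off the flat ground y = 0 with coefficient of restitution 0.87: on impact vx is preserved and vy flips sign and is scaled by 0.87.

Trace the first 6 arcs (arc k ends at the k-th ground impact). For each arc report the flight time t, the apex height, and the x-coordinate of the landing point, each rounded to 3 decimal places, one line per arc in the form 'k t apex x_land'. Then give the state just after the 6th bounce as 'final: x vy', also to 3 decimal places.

Arc 1: start y=10.160, vy=17.020 → t=3.989, apex=24.925, x_land=42.844, impact vy=-22.114
  bounce: vy ← 0.87·22.114 = 19.239
Arc 2: start y=0.000, vy=19.239 → t=3.922, apex=18.865, x_land=84.969, impact vy=-19.239
  bounce: vy ← 0.87·19.239 = 16.738
Arc 3: start y=0.000, vy=16.738 → t=3.412, apex=14.279, x_land=121.619, impact vy=-16.738
  bounce: vy ← 0.87·16.738 = 14.562
Arc 4: start y=0.000, vy=14.562 → t=2.969, apex=10.808, x_land=153.504, impact vy=-14.562
  bounce: vy ← 0.87·14.562 = 12.669
Arc 5: start y=0.000, vy=12.669 → t=2.583, apex=8.181, x_land=181.244, impact vy=-12.669
  bounce: vy ← 0.87·12.669 = 11.022
Arc 6: start y=0.000, vy=11.022 → t=2.247, apex=6.192, x_land=205.378, impact vy=-11.022
  bounce: vy ← 0.87·11.022 = 9.589

1 3.989 24.925 42.844
2 3.922 18.865 84.969
3 3.412 14.279 121.619
4 2.969 10.808 153.504
5 2.583 8.181 181.244
6 2.247 6.192 205.378
final: 205.378 9.589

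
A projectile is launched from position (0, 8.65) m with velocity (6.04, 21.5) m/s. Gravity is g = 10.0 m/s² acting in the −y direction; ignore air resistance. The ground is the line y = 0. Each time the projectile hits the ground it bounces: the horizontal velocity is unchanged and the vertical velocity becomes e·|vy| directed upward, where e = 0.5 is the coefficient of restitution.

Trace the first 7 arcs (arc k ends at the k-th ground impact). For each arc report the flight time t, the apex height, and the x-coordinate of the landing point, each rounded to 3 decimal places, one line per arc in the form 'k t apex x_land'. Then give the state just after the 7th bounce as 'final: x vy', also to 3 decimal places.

Arc 1: start y=8.650, vy=21.500 → t=4.670, apex=31.763, x_land=28.209, impact vy=-25.204
  bounce: vy ← 0.5·25.204 = 12.602
Arc 2: start y=0.000, vy=12.602 → t=2.520, apex=7.941, x_land=43.433, impact vy=-12.602
  bounce: vy ← 0.5·12.602 = 6.301
Arc 3: start y=0.000, vy=6.301 → t=1.260, apex=1.985, x_land=51.044, impact vy=-6.301
  bounce: vy ← 0.5·6.301 = 3.151
Arc 4: start y=0.000, vy=3.151 → t=0.630, apex=0.496, x_land=54.850, impact vy=-3.151
  bounce: vy ← 0.5·3.151 = 1.575
Arc 5: start y=0.000, vy=1.575 → t=0.315, apex=0.124, x_land=56.753, impact vy=-1.575
  bounce: vy ← 0.5·1.575 = 0.788
Arc 6: start y=0.000, vy=0.788 → t=0.158, apex=0.031, x_land=57.704, impact vy=-0.788
  bounce: vy ← 0.5·0.788 = 0.394
Arc 7: start y=0.000, vy=0.394 → t=0.079, apex=0.008, x_land=58.180, impact vy=-0.394
  bounce: vy ← 0.5·0.394 = 0.197

1 4.670 31.763 28.209
2 2.520 7.941 43.433
3 1.260 1.985 51.044
4 0.630 0.496 54.850
5 0.315 0.124 56.753
6 0.158 0.031 57.704
7 0.079 0.008 58.180
final: 58.180 0.197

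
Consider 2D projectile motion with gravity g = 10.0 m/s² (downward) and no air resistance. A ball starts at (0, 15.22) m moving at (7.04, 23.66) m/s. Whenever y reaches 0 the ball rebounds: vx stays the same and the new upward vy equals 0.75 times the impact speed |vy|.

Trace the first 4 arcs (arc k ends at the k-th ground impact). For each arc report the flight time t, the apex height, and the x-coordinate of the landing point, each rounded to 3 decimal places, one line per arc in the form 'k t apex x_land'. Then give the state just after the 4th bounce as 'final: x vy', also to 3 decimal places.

1 5.306 43.210 37.352
2 4.410 24.306 68.396
3 3.307 13.672 91.678
4 2.480 7.690 109.140
final: 109.140 9.301

Arc 1: start y=15.220, vy=23.660 → t=5.306, apex=43.210, x_land=37.352, impact vy=-29.397
  bounce: vy ← 0.75·29.397 = 22.048
Arc 2: start y=0.000, vy=22.048 → t=4.410, apex=24.306, x_land=68.396, impact vy=-22.048
  bounce: vy ← 0.75·22.048 = 16.536
Arc 3: start y=0.000, vy=16.536 → t=3.307, apex=13.672, x_land=91.678, impact vy=-16.536
  bounce: vy ← 0.75·16.536 = 12.402
Arc 4: start y=0.000, vy=12.402 → t=2.480, apex=7.690, x_land=109.140, impact vy=-12.402
  bounce: vy ← 0.75·12.402 = 9.301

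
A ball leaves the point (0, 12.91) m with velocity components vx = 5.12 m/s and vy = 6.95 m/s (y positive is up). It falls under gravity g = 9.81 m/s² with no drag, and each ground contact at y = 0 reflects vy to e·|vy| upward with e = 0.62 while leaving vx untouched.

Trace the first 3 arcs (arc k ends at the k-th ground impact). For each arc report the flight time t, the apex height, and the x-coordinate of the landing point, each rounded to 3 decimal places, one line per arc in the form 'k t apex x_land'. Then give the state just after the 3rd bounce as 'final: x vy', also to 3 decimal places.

Arc 1: start y=12.910, vy=6.950 → t=2.479, apex=15.372, x_land=12.691, impact vy=-17.367
  bounce: vy ← 0.62·17.367 = 10.767
Arc 2: start y=0.000, vy=10.767 → t=2.195, apex=5.909, x_land=23.930, impact vy=-10.767
  bounce: vy ← 0.62·10.767 = 6.676
Arc 3: start y=0.000, vy=6.676 → t=1.361, apex=2.271, x_land=30.899, impact vy=-6.676
  bounce: vy ← 0.62·6.676 = 4.139

1 2.479 15.372 12.691
2 2.195 5.909 23.930
3 1.361 2.271 30.899
final: 30.899 4.139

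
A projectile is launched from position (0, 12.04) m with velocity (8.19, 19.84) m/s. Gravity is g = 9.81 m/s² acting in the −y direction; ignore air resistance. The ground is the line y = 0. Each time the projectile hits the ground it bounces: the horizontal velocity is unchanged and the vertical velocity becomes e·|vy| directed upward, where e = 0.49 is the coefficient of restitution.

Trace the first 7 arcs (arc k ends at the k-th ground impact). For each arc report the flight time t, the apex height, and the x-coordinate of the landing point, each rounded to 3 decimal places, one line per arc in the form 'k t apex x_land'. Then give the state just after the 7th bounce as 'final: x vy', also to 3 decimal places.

Arc 1: start y=12.040, vy=19.840 → t=4.581, apex=32.102, x_land=37.516, impact vy=-25.097
  bounce: vy ← 0.49·25.097 = 12.297
Arc 2: start y=0.000, vy=12.297 → t=2.507, apex=7.708, x_land=58.049, impact vy=-12.297
  bounce: vy ← 0.49·12.297 = 6.026
Arc 3: start y=0.000, vy=6.026 → t=1.228, apex=1.851, x_land=68.111, impact vy=-6.026
  bounce: vy ← 0.49·6.026 = 2.953
Arc 4: start y=0.000, vy=2.953 → t=0.602, apex=0.444, x_land=73.041, impact vy=-2.953
  bounce: vy ← 0.49·2.953 = 1.447
Arc 5: start y=0.000, vy=1.447 → t=0.295, apex=0.107, x_land=75.457, impact vy=-1.447
  bounce: vy ← 0.49·1.447 = 0.709
Arc 6: start y=0.000, vy=0.709 → t=0.145, apex=0.026, x_land=76.640, impact vy=-0.709
  bounce: vy ← 0.49·0.709 = 0.347
Arc 7: start y=0.000, vy=0.347 → t=0.071, apex=0.006, x_land=77.220, impact vy=-0.347
  bounce: vy ← 0.49·0.347 = 0.170

1 4.581 32.102 37.516
2 2.507 7.708 58.049
3 1.228 1.851 68.111
4 0.602 0.444 73.041
5 0.295 0.107 75.457
6 0.145 0.026 76.640
7 0.071 0.006 77.220
final: 77.220 0.170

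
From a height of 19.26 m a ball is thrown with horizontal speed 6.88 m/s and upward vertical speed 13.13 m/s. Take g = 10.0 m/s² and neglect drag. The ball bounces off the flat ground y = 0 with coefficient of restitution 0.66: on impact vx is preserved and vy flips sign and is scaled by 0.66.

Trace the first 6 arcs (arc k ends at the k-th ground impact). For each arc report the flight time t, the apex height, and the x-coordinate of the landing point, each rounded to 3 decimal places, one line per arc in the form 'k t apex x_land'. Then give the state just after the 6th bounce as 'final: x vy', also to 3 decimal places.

Arc 1: start y=19.260, vy=13.130 → t=3.674, apex=27.880, x_land=25.280, impact vy=-23.613
  bounce: vy ← 0.66·23.613 = 15.585
Arc 2: start y=0.000, vy=15.585 → t=3.117, apex=12.144, x_land=46.724, impact vy=-15.585
  bounce: vy ← 0.66·15.585 = 10.286
Arc 3: start y=0.000, vy=10.286 → t=2.057, apex=5.290, x_land=60.878, impact vy=-10.286
  bounce: vy ← 0.66·10.286 = 6.789
Arc 4: start y=0.000, vy=6.789 → t=1.358, apex=2.304, x_land=70.219, impact vy=-6.789
  bounce: vy ← 0.66·6.789 = 4.481
Arc 5: start y=0.000, vy=4.481 → t=0.896, apex=1.004, x_land=76.385, impact vy=-4.481
  bounce: vy ← 0.66·4.481 = 2.957
Arc 6: start y=0.000, vy=2.957 → t=0.591, apex=0.437, x_land=80.454, impact vy=-2.957
  bounce: vy ← 0.66·2.957 = 1.952

1 3.674 27.880 25.280
2 3.117 12.144 46.724
3 2.057 5.290 60.878
4 1.358 2.304 70.219
5 0.896 1.004 76.385
6 0.591 0.437 80.454
final: 80.454 1.952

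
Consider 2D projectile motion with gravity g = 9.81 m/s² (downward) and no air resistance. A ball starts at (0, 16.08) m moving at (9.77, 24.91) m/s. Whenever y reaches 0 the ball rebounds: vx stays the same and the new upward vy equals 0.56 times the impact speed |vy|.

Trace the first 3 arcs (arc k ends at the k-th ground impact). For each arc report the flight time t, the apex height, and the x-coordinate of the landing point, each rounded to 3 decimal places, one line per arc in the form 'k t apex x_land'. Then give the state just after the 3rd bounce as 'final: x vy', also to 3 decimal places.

Arc 1: start y=16.080, vy=24.910 → t=5.658, apex=47.706, x_land=55.278, impact vy=-30.594
  bounce: vy ← 0.56·30.594 = 17.133
Arc 2: start y=0.000, vy=17.133 → t=3.493, apex=14.961, x_land=89.403, impact vy=-17.133
  bounce: vy ← 0.56·17.133 = 9.594
Arc 3: start y=0.000, vy=9.594 → t=1.956, apex=4.692, x_land=108.514, impact vy=-9.594
  bounce: vy ← 0.56·9.594 = 5.373

1 5.658 47.706 55.278
2 3.493 14.961 89.403
3 1.956 4.692 108.514
final: 108.514 5.373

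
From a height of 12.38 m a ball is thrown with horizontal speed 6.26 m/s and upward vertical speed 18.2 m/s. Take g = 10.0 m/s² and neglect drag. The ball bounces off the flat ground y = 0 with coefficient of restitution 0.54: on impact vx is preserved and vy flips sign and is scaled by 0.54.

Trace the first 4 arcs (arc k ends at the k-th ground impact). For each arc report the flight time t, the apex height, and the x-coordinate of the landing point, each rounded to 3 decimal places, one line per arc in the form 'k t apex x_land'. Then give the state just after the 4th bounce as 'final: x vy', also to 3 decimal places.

Arc 1: start y=12.380, vy=18.200 → t=4.226, apex=28.942, x_land=26.454, impact vy=-24.059
  bounce: vy ← 0.54·24.059 = 12.992
Arc 2: start y=0.000, vy=12.992 → t=2.598, apex=8.439, x_land=42.720, impact vy=-12.992
  bounce: vy ← 0.54·12.992 = 7.016
Arc 3: start y=0.000, vy=7.016 → t=1.403, apex=2.461, x_land=51.504, impact vy=-7.016
  bounce: vy ← 0.54·7.016 = 3.788
Arc 4: start y=0.000, vy=3.788 → t=0.758, apex=0.718, x_land=56.247, impact vy=-3.788
  bounce: vy ← 0.54·3.788 = 2.046

1 4.226 28.942 26.454
2 2.598 8.439 42.720
3 1.403 2.461 51.504
4 0.758 0.718 56.247
final: 56.247 2.046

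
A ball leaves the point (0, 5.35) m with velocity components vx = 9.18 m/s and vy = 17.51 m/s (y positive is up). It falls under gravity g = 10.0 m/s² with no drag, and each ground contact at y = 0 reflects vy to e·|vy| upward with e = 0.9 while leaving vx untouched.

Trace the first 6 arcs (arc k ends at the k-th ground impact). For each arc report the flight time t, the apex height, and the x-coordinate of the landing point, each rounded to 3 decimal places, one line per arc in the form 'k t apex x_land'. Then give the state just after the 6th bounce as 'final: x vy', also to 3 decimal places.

1 3.785 20.680 34.744
2 3.661 16.751 68.349
3 3.295 13.568 98.593
4 2.965 10.990 125.814
5 2.669 8.902 150.312
6 2.402 7.211 172.360
final: 172.360 10.808

Arc 1: start y=5.350, vy=17.510 → t=3.785, apex=20.680, x_land=34.744, impact vy=-20.337
  bounce: vy ← 0.9·20.337 = 18.303
Arc 2: start y=0.000, vy=18.303 → t=3.661, apex=16.751, x_land=68.349, impact vy=-18.303
  bounce: vy ← 0.9·18.303 = 16.473
Arc 3: start y=0.000, vy=16.473 → t=3.295, apex=13.568, x_land=98.593, impact vy=-16.473
  bounce: vy ← 0.9·16.473 = 14.826
Arc 4: start y=0.000, vy=14.826 → t=2.965, apex=10.990, x_land=125.814, impact vy=-14.826
  bounce: vy ← 0.9·14.826 = 13.343
Arc 5: start y=0.000, vy=13.343 → t=2.669, apex=8.902, x_land=150.312, impact vy=-13.343
  bounce: vy ← 0.9·13.343 = 12.009
Arc 6: start y=0.000, vy=12.009 → t=2.402, apex=7.211, x_land=172.360, impact vy=-12.009
  bounce: vy ← 0.9·12.009 = 10.808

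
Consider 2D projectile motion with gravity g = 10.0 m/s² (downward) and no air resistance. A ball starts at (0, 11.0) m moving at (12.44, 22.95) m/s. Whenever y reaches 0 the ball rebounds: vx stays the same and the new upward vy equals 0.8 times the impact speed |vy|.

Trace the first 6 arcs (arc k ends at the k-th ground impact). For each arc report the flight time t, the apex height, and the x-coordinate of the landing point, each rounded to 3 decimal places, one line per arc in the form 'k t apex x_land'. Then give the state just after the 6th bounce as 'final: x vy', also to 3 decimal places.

Arc 1: start y=11.000, vy=22.950 → t=5.028, apex=37.335, x_land=62.543, impact vy=-27.326
  bounce: vy ← 0.8·27.326 = 21.861
Arc 2: start y=0.000, vy=21.861 → t=4.372, apex=23.894, x_land=116.933, impact vy=-21.861
  bounce: vy ← 0.8·21.861 = 17.489
Arc 3: start y=0.000, vy=17.489 → t=3.498, apex=15.292, x_land=160.444, impact vy=-17.489
  bounce: vy ← 0.8·17.489 = 13.991
Arc 4: start y=0.000, vy=13.991 → t=2.798, apex=9.787, x_land=195.253, impact vy=-13.991
  bounce: vy ← 0.8·13.991 = 11.193
Arc 5: start y=0.000, vy=11.193 → t=2.239, apex=6.264, x_land=223.101, impact vy=-11.193
  bounce: vy ← 0.8·11.193 = 8.954
Arc 6: start y=0.000, vy=8.954 → t=1.791, apex=4.009, x_land=245.379, impact vy=-8.954
  bounce: vy ← 0.8·8.954 = 7.163

1 5.028 37.335 62.543
2 4.372 23.894 116.933
3 3.498 15.292 160.444
4 2.798 9.787 195.253
5 2.239 6.264 223.101
6 1.791 4.009 245.379
final: 245.379 7.163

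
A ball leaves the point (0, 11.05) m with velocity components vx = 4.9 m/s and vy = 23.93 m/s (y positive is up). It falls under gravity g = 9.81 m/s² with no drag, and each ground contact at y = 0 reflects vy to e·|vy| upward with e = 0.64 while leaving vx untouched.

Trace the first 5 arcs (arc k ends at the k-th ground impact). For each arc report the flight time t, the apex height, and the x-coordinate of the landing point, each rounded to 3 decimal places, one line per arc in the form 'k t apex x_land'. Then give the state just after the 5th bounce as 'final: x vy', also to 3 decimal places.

Arc 1: start y=11.050, vy=23.930 → t=5.303, apex=40.237, x_land=25.987, impact vy=-28.097
  bounce: vy ← 0.64·28.097 = 17.982
Arc 2: start y=0.000, vy=17.982 → t=3.666, apex=16.481, x_land=43.951, impact vy=-17.982
  bounce: vy ← 0.64·17.982 = 11.509
Arc 3: start y=0.000, vy=11.509 → t=2.346, apex=6.751, x_land=55.448, impact vy=-11.509
  bounce: vy ← 0.64·11.509 = 7.365
Arc 4: start y=0.000, vy=7.365 → t=1.502, apex=2.765, x_land=62.806, impact vy=-7.365
  bounce: vy ← 0.64·7.365 = 4.714
Arc 5: start y=0.000, vy=4.714 → t=0.961, apex=1.133, x_land=67.515, impact vy=-4.714
  bounce: vy ← 0.64·4.714 = 3.017

1 5.303 40.237 25.987
2 3.666 16.481 43.951
3 2.346 6.751 55.448
4 1.502 2.765 62.806
5 0.961 1.133 67.515
final: 67.515 3.017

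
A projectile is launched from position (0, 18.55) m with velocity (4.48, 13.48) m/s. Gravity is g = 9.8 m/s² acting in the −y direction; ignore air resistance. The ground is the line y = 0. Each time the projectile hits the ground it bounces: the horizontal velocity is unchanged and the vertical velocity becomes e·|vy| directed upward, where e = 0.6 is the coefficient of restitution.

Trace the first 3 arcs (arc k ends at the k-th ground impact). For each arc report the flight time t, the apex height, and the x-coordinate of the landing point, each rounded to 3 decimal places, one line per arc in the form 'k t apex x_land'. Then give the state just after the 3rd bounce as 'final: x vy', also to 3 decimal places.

Arc 1: start y=18.550, vy=13.480 → t=3.758, apex=27.821, x_land=16.837, impact vy=-23.351
  bounce: vy ← 0.6·23.351 = 14.011
Arc 2: start y=0.000, vy=14.011 → t=2.859, apex=10.016, x_land=29.647, impact vy=-14.011
  bounce: vy ← 0.6·14.011 = 8.407
Arc 3: start y=0.000, vy=8.407 → t=1.716, apex=3.606, x_land=37.333, impact vy=-8.407
  bounce: vy ← 0.6·8.407 = 5.044

1 3.758 27.821 16.837
2 2.859 10.016 29.647
3 1.716 3.606 37.333
final: 37.333 5.044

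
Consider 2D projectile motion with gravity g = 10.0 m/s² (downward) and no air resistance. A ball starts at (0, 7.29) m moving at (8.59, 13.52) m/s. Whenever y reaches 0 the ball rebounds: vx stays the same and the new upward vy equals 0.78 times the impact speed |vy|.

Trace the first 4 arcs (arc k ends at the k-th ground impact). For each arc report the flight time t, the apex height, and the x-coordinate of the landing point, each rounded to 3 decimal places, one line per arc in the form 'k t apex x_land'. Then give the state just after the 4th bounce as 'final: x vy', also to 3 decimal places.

1 3.165 16.430 27.185
2 2.828 9.996 51.476
3 2.206 6.081 70.423
4 1.720 3.700 85.201
final: 85.201 6.710

Arc 1: start y=7.290, vy=13.520 → t=3.165, apex=16.430, x_land=27.185, impact vy=-18.127
  bounce: vy ← 0.78·18.127 = 14.139
Arc 2: start y=0.000, vy=14.139 → t=2.828, apex=9.996, x_land=51.476, impact vy=-14.139
  bounce: vy ← 0.78·14.139 = 11.029
Arc 3: start y=0.000, vy=11.029 → t=2.206, apex=6.081, x_land=70.423, impact vy=-11.029
  bounce: vy ← 0.78·11.029 = 8.602
Arc 4: start y=0.000, vy=8.602 → t=1.720, apex=3.700, x_land=85.201, impact vy=-8.602
  bounce: vy ← 0.78·8.602 = 6.710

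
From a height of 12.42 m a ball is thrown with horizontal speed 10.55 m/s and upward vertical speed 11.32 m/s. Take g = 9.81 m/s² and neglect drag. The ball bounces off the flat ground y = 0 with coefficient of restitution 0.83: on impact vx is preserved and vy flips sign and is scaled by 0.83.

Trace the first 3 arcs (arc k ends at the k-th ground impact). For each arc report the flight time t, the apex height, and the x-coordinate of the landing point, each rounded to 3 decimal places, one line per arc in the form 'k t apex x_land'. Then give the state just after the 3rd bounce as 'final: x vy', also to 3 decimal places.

Arc 1: start y=12.420, vy=11.320 → t=3.120, apex=18.951, x_land=32.911, impact vy=-19.283
  bounce: vy ← 0.83·19.283 = 16.005
Arc 2: start y=0.000, vy=16.005 → t=3.263, apex=13.055, x_land=67.335, impact vy=-16.005
  bounce: vy ← 0.83·16.005 = 13.284
Arc 3: start y=0.000, vy=13.284 → t=2.708, apex=8.994, x_land=95.907, impact vy=-13.284
  bounce: vy ← 0.83·13.284 = 11.026

1 3.120 18.951 32.911
2 3.263 13.055 67.335
3 2.708 8.994 95.907
final: 95.907 11.026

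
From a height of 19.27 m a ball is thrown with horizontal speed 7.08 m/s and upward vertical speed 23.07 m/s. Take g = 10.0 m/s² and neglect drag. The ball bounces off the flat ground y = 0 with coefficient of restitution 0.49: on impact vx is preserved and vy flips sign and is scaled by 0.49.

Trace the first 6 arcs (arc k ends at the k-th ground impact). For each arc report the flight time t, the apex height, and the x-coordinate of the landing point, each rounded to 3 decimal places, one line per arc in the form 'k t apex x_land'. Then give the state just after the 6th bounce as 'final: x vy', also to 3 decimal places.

1 5.336 45.881 37.781
2 2.969 11.016 58.799
3 1.455 2.645 69.097
4 0.713 0.635 74.144
5 0.349 0.152 76.617
6 0.171 0.037 77.828
final: 77.828 0.419

Arc 1: start y=19.270, vy=23.070 → t=5.336, apex=45.881, x_land=37.781, impact vy=-30.292
  bounce: vy ← 0.49·30.292 = 14.843
Arc 2: start y=0.000, vy=14.843 → t=2.969, apex=11.016, x_land=58.799, impact vy=-14.843
  bounce: vy ← 0.49·14.843 = 7.273
Arc 3: start y=0.000, vy=7.273 → t=1.455, apex=2.645, x_land=69.097, impact vy=-7.273
  bounce: vy ← 0.49·7.273 = 3.564
Arc 4: start y=0.000, vy=3.564 → t=0.713, apex=0.635, x_land=74.144, impact vy=-3.564
  bounce: vy ← 0.49·3.564 = 1.746
Arc 5: start y=0.000, vy=1.746 → t=0.349, apex=0.152, x_land=76.617, impact vy=-1.746
  bounce: vy ← 0.49·1.746 = 0.856
Arc 6: start y=0.000, vy=0.856 → t=0.171, apex=0.037, x_land=77.828, impact vy=-0.856
  bounce: vy ← 0.49·0.856 = 0.419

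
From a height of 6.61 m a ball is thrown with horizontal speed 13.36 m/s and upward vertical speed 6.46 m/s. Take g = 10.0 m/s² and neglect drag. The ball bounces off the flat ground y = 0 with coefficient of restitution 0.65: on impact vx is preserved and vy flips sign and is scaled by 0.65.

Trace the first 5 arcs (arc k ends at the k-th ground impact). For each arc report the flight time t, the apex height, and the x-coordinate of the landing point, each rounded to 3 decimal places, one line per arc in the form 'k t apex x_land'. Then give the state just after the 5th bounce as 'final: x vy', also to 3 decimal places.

1 1.965 8.697 26.250
2 1.714 3.674 49.156
3 1.114 1.552 64.044
4 0.724 0.656 73.722
5 0.471 0.277 80.012
final: 80.012 1.530

Arc 1: start y=6.610, vy=6.460 → t=1.965, apex=8.697, x_land=26.250, impact vy=-13.188
  bounce: vy ← 0.65·13.188 = 8.572
Arc 2: start y=0.000, vy=8.572 → t=1.714, apex=3.674, x_land=49.156, impact vy=-8.572
  bounce: vy ← 0.65·8.572 = 5.572
Arc 3: start y=0.000, vy=5.572 → t=1.114, apex=1.552, x_land=64.044, impact vy=-5.572
  bounce: vy ← 0.65·5.572 = 3.622
Arc 4: start y=0.000, vy=3.622 → t=0.724, apex=0.656, x_land=73.722, impact vy=-3.622
  bounce: vy ← 0.65·3.622 = 2.354
Arc 5: start y=0.000, vy=2.354 → t=0.471, apex=0.277, x_land=80.012, impact vy=-2.354
  bounce: vy ← 0.65·2.354 = 1.530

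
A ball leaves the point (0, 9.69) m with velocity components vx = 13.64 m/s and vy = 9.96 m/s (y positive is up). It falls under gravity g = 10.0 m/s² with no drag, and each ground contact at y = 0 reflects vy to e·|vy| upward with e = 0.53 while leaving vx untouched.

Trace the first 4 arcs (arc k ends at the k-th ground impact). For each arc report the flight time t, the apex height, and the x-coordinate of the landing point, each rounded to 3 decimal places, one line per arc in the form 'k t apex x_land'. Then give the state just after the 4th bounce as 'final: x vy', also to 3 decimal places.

1 2.708 14.650 36.933
2 1.814 4.115 61.682
3 0.962 1.156 74.799
4 0.510 0.325 81.751
final: 81.751 1.351

Arc 1: start y=9.690, vy=9.960 → t=2.708, apex=14.650, x_land=36.933, impact vy=-17.117
  bounce: vy ← 0.53·17.117 = 9.072
Arc 2: start y=0.000, vy=9.072 → t=1.814, apex=4.115, x_land=61.682, impact vy=-9.072
  bounce: vy ← 0.53·9.072 = 4.808
Arc 3: start y=0.000, vy=4.808 → t=0.962, apex=1.156, x_land=74.799, impact vy=-4.808
  bounce: vy ← 0.53·4.808 = 2.548
Arc 4: start y=0.000, vy=2.548 → t=0.510, apex=0.325, x_land=81.751, impact vy=-2.548
  bounce: vy ← 0.53·2.548 = 1.351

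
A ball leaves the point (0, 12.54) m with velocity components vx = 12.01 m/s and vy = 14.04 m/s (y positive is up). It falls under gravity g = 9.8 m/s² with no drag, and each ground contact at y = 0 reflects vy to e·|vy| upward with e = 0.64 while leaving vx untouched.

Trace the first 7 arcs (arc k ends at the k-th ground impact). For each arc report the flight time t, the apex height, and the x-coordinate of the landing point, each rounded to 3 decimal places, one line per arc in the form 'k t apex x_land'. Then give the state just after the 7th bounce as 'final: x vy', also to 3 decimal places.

Arc 1: start y=12.540, vy=14.040 → t=3.580, apex=22.597, x_land=42.997, impact vy=-21.045
  bounce: vy ← 0.64·21.045 = 13.469
Arc 2: start y=0.000, vy=13.469 → t=2.749, apex=9.256, x_land=76.010, impact vy=-13.469
  bounce: vy ← 0.64·13.469 = 8.620
Arc 3: start y=0.000, vy=8.620 → t=1.759, apex=3.791, x_land=97.138, impact vy=-8.620
  bounce: vy ← 0.64·8.620 = 5.517
Arc 4: start y=0.000, vy=5.517 → t=1.126, apex=1.553, x_land=110.660, impact vy=-5.517
  bounce: vy ← 0.64·5.517 = 3.531
Arc 5: start y=0.000, vy=3.531 → t=0.721, apex=0.636, x_land=119.315, impact vy=-3.531
  bounce: vy ← 0.64·3.531 = 2.260
Arc 6: start y=0.000, vy=2.260 → t=0.461, apex=0.261, x_land=124.853, impact vy=-2.260
  bounce: vy ← 0.64·2.260 = 1.446
Arc 7: start y=0.000, vy=1.446 → t=0.295, apex=0.107, x_land=128.398, impact vy=-1.446
  bounce: vy ← 0.64·1.446 = 0.926

1 3.580 22.597 42.997
2 2.749 9.256 76.010
3 1.759 3.791 97.138
4 1.126 1.553 110.660
5 0.721 0.636 119.315
6 0.461 0.261 124.853
7 0.295 0.107 128.398
final: 128.398 0.926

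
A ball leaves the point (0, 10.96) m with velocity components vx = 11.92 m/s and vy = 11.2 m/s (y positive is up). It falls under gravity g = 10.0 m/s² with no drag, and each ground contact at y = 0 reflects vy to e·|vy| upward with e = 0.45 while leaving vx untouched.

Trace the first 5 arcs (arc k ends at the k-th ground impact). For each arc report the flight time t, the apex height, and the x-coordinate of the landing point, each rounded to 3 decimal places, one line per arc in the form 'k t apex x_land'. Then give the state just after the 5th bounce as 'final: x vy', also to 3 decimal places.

1 2.976 17.232 35.479
2 1.671 3.489 55.395
3 0.752 0.707 64.357
4 0.338 0.143 68.390
5 0.152 0.029 70.205
final: 70.205 0.343

Arc 1: start y=10.960, vy=11.200 → t=2.976, apex=17.232, x_land=35.479, impact vy=-18.564
  bounce: vy ← 0.45·18.564 = 8.354
Arc 2: start y=0.000, vy=8.354 → t=1.671, apex=3.489, x_land=55.395, impact vy=-8.354
  bounce: vy ← 0.45·8.354 = 3.759
Arc 3: start y=0.000, vy=3.759 → t=0.752, apex=0.707, x_land=64.357, impact vy=-3.759
  bounce: vy ← 0.45·3.759 = 1.692
Arc 4: start y=0.000, vy=1.692 → t=0.338, apex=0.143, x_land=68.390, impact vy=-1.692
  bounce: vy ← 0.45·1.692 = 0.761
Arc 5: start y=0.000, vy=0.761 → t=0.152, apex=0.029, x_land=70.205, impact vy=-0.761
  bounce: vy ← 0.45·0.761 = 0.343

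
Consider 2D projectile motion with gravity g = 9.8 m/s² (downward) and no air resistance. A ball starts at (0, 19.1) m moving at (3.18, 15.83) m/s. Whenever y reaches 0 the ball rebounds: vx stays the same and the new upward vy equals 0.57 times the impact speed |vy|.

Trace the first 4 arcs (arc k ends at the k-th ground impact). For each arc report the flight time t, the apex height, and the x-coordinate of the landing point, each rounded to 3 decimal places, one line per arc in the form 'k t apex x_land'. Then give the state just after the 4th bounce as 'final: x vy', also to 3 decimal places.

1 4.166 31.885 13.249
2 2.908 10.359 22.496
3 1.658 3.366 27.767
4 0.945 1.094 30.772
final: 30.772 2.639

Arc 1: start y=19.100, vy=15.830 → t=4.166, apex=31.885, x_land=13.249, impact vy=-24.999
  bounce: vy ← 0.57·24.999 = 14.249
Arc 2: start y=0.000, vy=14.249 → t=2.908, apex=10.359, x_land=22.496, impact vy=-14.249
  bounce: vy ← 0.57·14.249 = 8.122
Arc 3: start y=0.000, vy=8.122 → t=1.658, apex=3.366, x_land=27.767, impact vy=-8.122
  bounce: vy ← 0.57·8.122 = 4.630
Arc 4: start y=0.000, vy=4.630 → t=0.945, apex=1.094, x_land=30.772, impact vy=-4.630
  bounce: vy ← 0.57·4.630 = 2.639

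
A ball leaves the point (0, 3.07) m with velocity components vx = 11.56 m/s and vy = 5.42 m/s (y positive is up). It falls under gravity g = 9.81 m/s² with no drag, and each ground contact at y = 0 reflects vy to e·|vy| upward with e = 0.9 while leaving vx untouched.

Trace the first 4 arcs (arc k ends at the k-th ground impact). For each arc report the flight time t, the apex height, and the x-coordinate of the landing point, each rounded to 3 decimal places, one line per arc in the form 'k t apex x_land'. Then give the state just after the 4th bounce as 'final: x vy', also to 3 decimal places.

1 1.517 4.567 17.542
2 1.737 3.699 37.621
3 1.563 2.997 55.692
4 1.407 2.427 71.956
final: 71.956 6.211

Arc 1: start y=3.070, vy=5.420 → t=1.517, apex=4.567, x_land=17.542, impact vy=-9.466
  bounce: vy ← 0.9·9.466 = 8.520
Arc 2: start y=0.000, vy=8.520 → t=1.737, apex=3.699, x_land=37.621, impact vy=-8.520
  bounce: vy ← 0.9·8.520 = 7.668
Arc 3: start y=0.000, vy=7.668 → t=1.563, apex=2.997, x_land=55.692, impact vy=-7.668
  bounce: vy ← 0.9·7.668 = 6.901
Arc 4: start y=0.000, vy=6.901 → t=1.407, apex=2.427, x_land=71.956, impact vy=-6.901
  bounce: vy ← 0.9·6.901 = 6.211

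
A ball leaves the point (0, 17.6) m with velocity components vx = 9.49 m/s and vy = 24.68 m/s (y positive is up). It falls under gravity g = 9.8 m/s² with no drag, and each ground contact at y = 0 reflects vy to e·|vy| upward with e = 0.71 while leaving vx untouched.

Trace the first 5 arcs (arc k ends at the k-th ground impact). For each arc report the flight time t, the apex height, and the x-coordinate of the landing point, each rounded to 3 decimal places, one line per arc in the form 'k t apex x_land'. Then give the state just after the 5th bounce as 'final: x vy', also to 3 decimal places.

1 5.670 48.677 53.810
2 4.476 24.538 96.284
3 3.178 12.370 126.440
4 2.256 6.235 147.850
5 1.602 3.143 163.052
final: 163.052 5.573

Arc 1: start y=17.600, vy=24.680 → t=5.670, apex=48.677, x_land=53.810, impact vy=-30.888
  bounce: vy ← 0.71·30.888 = 21.930
Arc 2: start y=0.000, vy=21.930 → t=4.476, apex=24.538, x_land=96.284, impact vy=-21.930
  bounce: vy ← 0.71·21.930 = 15.571
Arc 3: start y=0.000, vy=15.571 → t=3.178, apex=12.370, x_land=126.440, impact vy=-15.571
  bounce: vy ← 0.71·15.571 = 11.055
Arc 4: start y=0.000, vy=11.055 → t=2.256, apex=6.235, x_land=147.850, impact vy=-11.055
  bounce: vy ← 0.71·11.055 = 7.849
Arc 5: start y=0.000, vy=7.849 → t=1.602, apex=3.143, x_land=163.052, impact vy=-7.849
  bounce: vy ← 0.71·7.849 = 5.573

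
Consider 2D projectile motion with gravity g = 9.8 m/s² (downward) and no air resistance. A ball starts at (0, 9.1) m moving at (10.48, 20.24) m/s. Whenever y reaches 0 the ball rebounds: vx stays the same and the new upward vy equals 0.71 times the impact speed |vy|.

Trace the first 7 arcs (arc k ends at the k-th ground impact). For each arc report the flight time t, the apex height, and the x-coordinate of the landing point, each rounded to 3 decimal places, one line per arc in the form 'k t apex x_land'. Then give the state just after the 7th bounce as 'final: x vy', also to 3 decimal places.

Arc 1: start y=9.100, vy=20.240 → t=4.540, apex=30.001, x_land=47.576, impact vy=-24.249
  bounce: vy ← 0.71·24.249 = 17.217
Arc 2: start y=0.000, vy=17.217 → t=3.514, apex=15.123, x_land=84.399, impact vy=-17.217
  bounce: vy ← 0.71·17.217 = 12.224
Arc 3: start y=0.000, vy=12.224 → t=2.495, apex=7.624, x_land=110.543, impact vy=-12.224
  bounce: vy ← 0.71·12.224 = 8.679
Arc 4: start y=0.000, vy=8.679 → t=1.771, apex=3.843, x_land=129.106, impact vy=-8.679
  bounce: vy ← 0.71·8.679 = 6.162
Arc 5: start y=0.000, vy=6.162 → t=1.258, apex=1.937, x_land=142.285, impact vy=-6.162
  bounce: vy ← 0.71·6.162 = 4.375
Arc 6: start y=0.000, vy=4.375 → t=0.893, apex=0.977, x_land=151.642, impact vy=-4.375
  bounce: vy ← 0.71·4.375 = 3.106
Arc 7: start y=0.000, vy=3.106 → t=0.634, apex=0.492, x_land=158.286, impact vy=-3.106
  bounce: vy ← 0.71·3.106 = 2.205

1 4.540 30.001 47.576
2 3.514 15.123 84.399
3 2.495 7.624 110.543
4 1.771 3.843 129.106
5 1.258 1.937 142.285
6 0.893 0.977 151.642
7 0.634 0.492 158.286
final: 158.286 2.205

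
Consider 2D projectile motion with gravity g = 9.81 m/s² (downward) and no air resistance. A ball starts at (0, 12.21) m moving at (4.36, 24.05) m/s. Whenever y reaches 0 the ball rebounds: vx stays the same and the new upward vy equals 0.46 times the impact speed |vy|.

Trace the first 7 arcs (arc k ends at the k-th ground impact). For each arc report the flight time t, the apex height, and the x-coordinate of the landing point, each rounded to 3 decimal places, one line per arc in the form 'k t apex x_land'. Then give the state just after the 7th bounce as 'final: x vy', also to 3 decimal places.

Arc 1: start y=12.210, vy=24.050 → t=5.367, apex=41.690, x_land=23.400, impact vy=-28.600
  bounce: vy ← 0.46·28.600 = 13.156
Arc 2: start y=0.000, vy=13.156 → t=2.682, apex=8.822, x_land=35.094, impact vy=-13.156
  bounce: vy ← 0.46·13.156 = 6.052
Arc 3: start y=0.000, vy=6.052 → t=1.234, apex=1.867, x_land=40.474, impact vy=-6.052
  bounce: vy ← 0.46·6.052 = 2.784
Arc 4: start y=0.000, vy=2.784 → t=0.568, apex=0.395, x_land=42.948, impact vy=-2.784
  bounce: vy ← 0.46·2.784 = 1.281
Arc 5: start y=0.000, vy=1.281 → t=0.261, apex=0.084, x_land=44.086, impact vy=-1.281
  bounce: vy ← 0.46·1.281 = 0.589
Arc 6: start y=0.000, vy=0.589 → t=0.120, apex=0.018, x_land=44.610, impact vy=-0.589
  bounce: vy ← 0.46·0.589 = 0.271
Arc 7: start y=0.000, vy=0.271 → t=0.055, apex=0.004, x_land=44.851, impact vy=-0.271
  bounce: vy ← 0.46·0.271 = 0.125

1 5.367 41.690 23.400
2 2.682 8.822 35.094
3 1.234 1.867 40.474
4 0.568 0.395 42.948
5 0.261 0.084 44.086
6 0.120 0.018 44.610
7 0.055 0.004 44.851
final: 44.851 0.125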